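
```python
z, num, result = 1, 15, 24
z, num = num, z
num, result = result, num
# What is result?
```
Trace:
  z=1, num=15, result=24
  z=15, num=1, result=24
  z=15, num=24, result=1

Final answer: 1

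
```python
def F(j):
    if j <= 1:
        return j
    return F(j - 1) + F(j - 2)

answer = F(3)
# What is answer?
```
Call trace:
F(j=3)
  F(j=2)
    F(j=1)
    -> return 1
    F(j=0)
    -> return 0
  -> return 1
  F(j=1)
  -> return 1
-> return 2

Final answer: 2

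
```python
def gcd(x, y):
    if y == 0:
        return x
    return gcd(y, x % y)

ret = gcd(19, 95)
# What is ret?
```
Call trace:
gcd(x=19, y=95)
  gcd(x=95, y=19)
    gcd(x=19, y=0)
    -> return 19
  -> return 19
-> return 19

Final answer: 19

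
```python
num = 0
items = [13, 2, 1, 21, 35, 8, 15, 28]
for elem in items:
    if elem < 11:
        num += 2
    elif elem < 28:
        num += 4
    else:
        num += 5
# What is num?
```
Trace:
  num=0
  num=4, elem=13
  num=6, elem=2
  num=8, elem=1
  num=12, elem=21
  num=17, elem=35
  num=19, elem=8
  num=23, elem=15
  num=28, elem=28

Final answer: 28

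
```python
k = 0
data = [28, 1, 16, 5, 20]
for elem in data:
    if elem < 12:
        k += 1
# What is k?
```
Trace:
  k=0
  k=0, elem=28
  k=1, elem=1
  k=1, elem=16
  k=2, elem=5
  k=2, elem=20

Final answer: 2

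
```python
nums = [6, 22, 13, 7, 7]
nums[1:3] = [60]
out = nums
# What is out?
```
Trace:
  nums=[6, 22, 13, 7, 7]
  nums=[6, 60, 7, 7]
  nums=[6, 60, 7, 7], out=[6, 60, 7, 7]

Final answer: [6, 60, 7, 7]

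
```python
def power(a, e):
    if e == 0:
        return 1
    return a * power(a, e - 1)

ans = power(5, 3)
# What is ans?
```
Call trace:
power(a=5, e=3)
  power(a=5, e=2)
    power(a=5, e=1)
      power(a=5, e=0)
      -> return 1
    -> return 5
  -> return 25
-> return 125

Final answer: 125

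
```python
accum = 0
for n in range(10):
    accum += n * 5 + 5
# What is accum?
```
Trace:
  accum=0
  accum=5, n=0
  accum=15, n=1
  accum=30, n=2
  accum=50, n=3
  accum=75, n=4
  accum=105, n=5
  accum=140, n=6
  accum=180, n=7
  accum=225, n=8
  accum=275, n=9

Final answer: 275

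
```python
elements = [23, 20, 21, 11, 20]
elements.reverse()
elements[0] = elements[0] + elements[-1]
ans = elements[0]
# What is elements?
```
Trace:
  elements=[23, 20, 21, 11, 20]
  elements=[20, 11, 21, 20, 23]
  elements=[43, 11, 21, 20, 23]
  elements=[43, 11, 21, 20, 23], ans=43

Final answer: [43, 11, 21, 20, 23]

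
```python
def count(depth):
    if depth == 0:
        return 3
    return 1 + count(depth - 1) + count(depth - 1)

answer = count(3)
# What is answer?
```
Call trace (a repeated sub-call is expanded the first time; later identical calls just restate its return value):
count(depth=3)
  count(depth=2)
    count(depth=1)
      count(depth=0)
      -> return 3
      count(depth=0)
      -> return 3
    -> return 7
    count(depth=1) -> return 7  (same call as traced above)
  -> return 15
  count(depth=2) -> return 15  (same call as traced above)
-> return 31

Final answer: 31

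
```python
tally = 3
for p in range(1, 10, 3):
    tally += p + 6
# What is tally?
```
Trace:
  tally=3
  tally=10, p=1
  tally=20, p=4
  tally=33, p=7

Final answer: 33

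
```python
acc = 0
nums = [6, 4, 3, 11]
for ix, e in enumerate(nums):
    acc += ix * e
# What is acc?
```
Trace:
  acc=0
  acc=0, ix=0, e=6
  acc=4, ix=1, e=4
  acc=10, ix=2, e=3
  acc=43, ix=3, e=11

Final answer: 43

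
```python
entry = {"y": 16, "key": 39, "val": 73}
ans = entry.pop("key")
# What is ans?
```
Trace:
  entry={'y': 16, 'key': 39, 'val': 73}
  entry={'y': 16, 'val': 73}, ans=39

Final answer: 39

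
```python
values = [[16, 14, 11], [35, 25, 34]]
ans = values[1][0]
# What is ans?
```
Trace:
  values=[[16, 14, 11], [35, 25, 34]]
  values=[[16, 14, 11], [35, 25, 34]], ans=35

Final answer: 35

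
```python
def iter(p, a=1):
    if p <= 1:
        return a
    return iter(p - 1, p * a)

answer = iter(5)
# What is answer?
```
Call trace:
iter(p=5, a=1)
  iter(p=4, a=5)
    iter(p=3, a=20)
      iter(p=2, a=60)
        iter(p=1, a=120)
        -> return 120
      -> return 120
    -> return 120
  -> return 120
-> return 120

Final answer: 120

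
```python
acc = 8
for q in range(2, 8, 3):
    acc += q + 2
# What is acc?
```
Trace:
  acc=8
  acc=12, q=2
  acc=19, q=5

Final answer: 19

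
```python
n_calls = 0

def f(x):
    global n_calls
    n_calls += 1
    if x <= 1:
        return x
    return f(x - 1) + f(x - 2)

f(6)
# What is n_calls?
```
Call trace (a repeated sub-call is expanded the first time; later identical calls just restate its return value):
f(x=6)
  f(x=5)
    f(x=4)
      f(x=3)
        f(x=2)
          f(x=1)
          -> return 1
          f(x=0)
          -> return 0
        -> return 1
        f(x=1)
        -> return 1
      -> return 2
      f(x=2) -> return 1  (same call as traced above)
    -> return 3
    f(x=3) -> return 2  (same call as traced above)
  -> return 5
  f(x=4) -> return 3  (same call as traced above)
-> return 8

n_calls is incremented once per call, so count the calls in each subtree. Let C(x) = number of calls made by f(x).
C(0) = C(1) = 1 (base case, no recursion); C(x) = 1 + C(x - 1) + C(x - 2) otherwise.
C(2) = 1 + C(1) + C(0) = 1 + 1 + 1 = 3
C(3) = 1 + C(2) + C(1) = 1 + 3 + 1 = 5
C(4) = 1 + C(3) + C(2) = 1 + 5 + 3 = 9
C(5) = 1 + C(4) + C(3) = 1 + 9 + 5 = 15
C(6) = 1 + C(5) + C(4) = 1 + 15 + 9 = 25
n_calls = C(6) = 25

Final answer: 25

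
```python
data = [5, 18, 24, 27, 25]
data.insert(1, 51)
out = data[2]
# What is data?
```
Trace:
  data=[5, 18, 24, 27, 25]
  data=[5, 51, 18, 24, 27, 25]
  data=[5, 51, 18, 24, 27, 25], out=18

Final answer: [5, 51, 18, 24, 27, 25]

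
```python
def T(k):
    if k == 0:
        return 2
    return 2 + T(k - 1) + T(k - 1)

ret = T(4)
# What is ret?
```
Call trace (a repeated sub-call is expanded the first time; later identical calls just restate its return value):
T(k=4)
  T(k=3)
    T(k=2)
      T(k=1)
        T(k=0)
        -> return 2
        T(k=0)
        -> return 2
      -> return 6
      T(k=1) -> return 6  (same call as traced above)
    -> return 14
    T(k=2) -> return 14  (same call as traced above)
  -> return 30
  T(k=3) -> return 30  (same call as traced above)
-> return 62

Final answer: 62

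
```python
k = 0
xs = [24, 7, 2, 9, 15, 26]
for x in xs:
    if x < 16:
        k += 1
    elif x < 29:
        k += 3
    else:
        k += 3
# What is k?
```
Trace:
  k=0
  k=3, x=24
  k=4, x=7
  k=5, x=2
  k=6, x=9
  k=7, x=15
  k=10, x=26

Final answer: 10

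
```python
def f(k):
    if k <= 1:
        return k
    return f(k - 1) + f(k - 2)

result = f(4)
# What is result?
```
Call trace (a repeated sub-call is expanded the first time; later identical calls just restate its return value):
f(k=4)
  f(k=3)
    f(k=2)
      f(k=1)
      -> return 1
      f(k=0)
      -> return 0
    -> return 1
    f(k=1)
    -> return 1
  -> return 2
  f(k=2) -> return 1  (same call as traced above)
-> return 3

Final answer: 3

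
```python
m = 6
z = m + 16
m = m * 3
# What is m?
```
Trace:
  m=6
  m=6, z=22
  m=18, z=22

Final answer: 18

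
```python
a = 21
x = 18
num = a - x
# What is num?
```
Trace:
  a=21
  a=21, x=18
  a=21, x=18, num=3

Final answer: 3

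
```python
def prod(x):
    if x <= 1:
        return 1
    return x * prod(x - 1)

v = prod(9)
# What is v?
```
Call trace:
prod(x=9)
  prod(x=8)
    prod(x=7)
      prod(x=6)
        prod(x=5)
          prod(x=4)
            prod(x=3)
              prod(x=2)
                prod(x=1)
                -> return 1
              -> return 2
            -> return 6
          -> return 24
        -> return 120
      -> return 720
    -> return 5040
  -> return 40320
-> return 362880

Final answer: 362880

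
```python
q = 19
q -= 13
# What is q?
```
Trace:
  q=19
  q=6

Final answer: 6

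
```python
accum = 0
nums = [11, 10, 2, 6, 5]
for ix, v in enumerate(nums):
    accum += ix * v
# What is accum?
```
Trace:
  accum=0
  accum=0, ix=0, v=11
  accum=10, ix=1, v=10
  accum=14, ix=2, v=2
  accum=32, ix=3, v=6
  accum=52, ix=4, v=5

Final answer: 52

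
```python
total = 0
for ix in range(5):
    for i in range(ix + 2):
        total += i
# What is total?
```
Trace:
  total=0
  total=0, ix=0, i=0
  total=1, ix=0, i=1
  total=1, ix=1, i=0
  total=2, ix=1, i=1
  total=4, ix=1, i=2
  total=4, ix=2, i=0
  total=5, ix=2, i=1
  total=7, ix=2, i=2
  total=10, ix=2, i=3
  total=10, ix=3, i=0
  total=11, ix=3, i=1
  total=13, ix=3, i=2
  total=16, ix=3, i=3
  total=20, ix=3, i=4
  total=20, ix=4, i=0
  total=21, ix=4, i=1
  total=23, ix=4, i=2
  total=26, ix=4, i=3
  total=30, ix=4, i=4
  total=35, ix=4, i=5

Final answer: 35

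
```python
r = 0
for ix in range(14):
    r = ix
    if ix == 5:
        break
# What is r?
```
Trace:
  r=0
  r=0, ix=0
  r=1, ix=1
  r=2, ix=2
  r=3, ix=3
  r=4, ix=4
  r=5, ix=5

Final answer: 5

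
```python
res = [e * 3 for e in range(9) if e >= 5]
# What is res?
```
Trace:
  e=0
  e=1
  e=2
  e=3
  e=4
  e=5
  e=6
  e=7
  e=8
  res=[15, 18, 21, 24]

Final answer: [15, 18, 21, 24]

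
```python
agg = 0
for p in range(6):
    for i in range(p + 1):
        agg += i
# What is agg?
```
Trace:
  agg=0
  agg=0, p=0, i=0
  agg=0, p=1, i=0
  agg=1, p=1, i=1
  agg=1, p=2, i=0
  agg=2, p=2, i=1
  agg=4, p=2, i=2
  agg=4, p=3, i=0
  agg=5, p=3, i=1
  agg=7, p=3, i=2
  agg=10, p=3, i=3
  agg=10, p=4, i=0
  agg=11, p=4, i=1
  agg=13, p=4, i=2
  agg=16, p=4, i=3
  agg=20, p=4, i=4
  agg=20, p=5, i=0
  agg=21, p=5, i=1
  agg=23, p=5, i=2
  agg=26, p=5, i=3
  agg=30, p=5, i=4
  agg=35, p=5, i=5

Final answer: 35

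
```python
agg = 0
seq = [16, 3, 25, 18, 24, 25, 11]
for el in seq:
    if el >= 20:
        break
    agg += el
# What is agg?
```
Trace:
  agg=0
  agg=16, el=16
  agg=19, el=3
  agg=19, el=25

Final answer: 19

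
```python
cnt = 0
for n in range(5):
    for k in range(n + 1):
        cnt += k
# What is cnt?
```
Trace:
  cnt=0
  cnt=0, n=0, k=0
  cnt=0, n=1, k=0
  cnt=1, n=1, k=1
  cnt=1, n=2, k=0
  cnt=2, n=2, k=1
  cnt=4, n=2, k=2
  cnt=4, n=3, k=0
  cnt=5, n=3, k=1
  cnt=7, n=3, k=2
  cnt=10, n=3, k=3
  cnt=10, n=4, k=0
  cnt=11, n=4, k=1
  cnt=13, n=4, k=2
  cnt=16, n=4, k=3
  cnt=20, n=4, k=4

Final answer: 20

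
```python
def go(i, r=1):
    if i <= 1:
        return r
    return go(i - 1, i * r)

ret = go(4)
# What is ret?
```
Call trace:
go(i=4, r=1)
  go(i=3, r=4)
    go(i=2, r=12)
      go(i=1, r=24)
      -> return 24
    -> return 24
  -> return 24
-> return 24

Final answer: 24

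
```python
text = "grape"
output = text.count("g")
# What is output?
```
Trace:
  text='grape'
  text='grape', output=1

Final answer: 1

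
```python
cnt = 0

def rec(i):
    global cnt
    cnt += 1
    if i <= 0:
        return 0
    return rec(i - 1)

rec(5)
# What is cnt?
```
Call trace:
rec(i=5)
  rec(i=4)
    rec(i=3)
      rec(i=2)
        rec(i=1)
          rec(i=0)
          -> return 0
        -> return 0
      -> return 0
    -> return 0
  -> return 0
-> return 0

cnt is incremented once per call. rec is entered once for each i = 5, 4, 3, 2, 1, 0 (the i <= 0 call returns without recursing), i.e. 5 + 1 calls.
cnt = 6

Final answer: 6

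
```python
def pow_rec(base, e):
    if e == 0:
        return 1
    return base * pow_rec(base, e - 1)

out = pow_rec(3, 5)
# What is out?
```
Call trace:
pow_rec(base=3, e=5)
  pow_rec(base=3, e=4)
    pow_rec(base=3, e=3)
      pow_rec(base=3, e=2)
        pow_rec(base=3, e=1)
          pow_rec(base=3, e=0)
          -> return 1
        -> return 3
      -> return 9
    -> return 27
  -> return 81
-> return 243

Final answer: 243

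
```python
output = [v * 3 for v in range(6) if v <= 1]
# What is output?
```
Trace:
  v=0
  v=1
  v=2
  v=3
  v=4
  v=5
  output=[0, 3]

Final answer: [0, 3]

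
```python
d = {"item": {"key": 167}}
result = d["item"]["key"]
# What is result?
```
Trace:
  d={'item': {'key': 167}}
  d={'item': {'key': 167}}, result=167

Final answer: 167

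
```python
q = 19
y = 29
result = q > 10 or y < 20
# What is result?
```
Trace:
  q=19
  q=19, y=29
  q=19, y=29, result=True

Final answer: True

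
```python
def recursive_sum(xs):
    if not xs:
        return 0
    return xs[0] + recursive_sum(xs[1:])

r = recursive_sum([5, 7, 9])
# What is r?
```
Call trace:
recursive_sum(xs=[5, 7, 9])
  recursive_sum(xs=[7, 9])
    recursive_sum(xs=[9])
      recursive_sum(xs=[])
      -> return 0
    -> return 9
  -> return 16
-> return 21

Final answer: 21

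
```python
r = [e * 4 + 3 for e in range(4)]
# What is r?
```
Trace:
  e=0
  e=1
  e=2
  e=3
  r=[3, 7, 11, 15]

Final answer: [3, 7, 11, 15]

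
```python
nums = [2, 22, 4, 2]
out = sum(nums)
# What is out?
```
Trace:
  nums=[2, 22, 4, 2]
  nums=[2, 22, 4, 2], out=30

Final answer: 30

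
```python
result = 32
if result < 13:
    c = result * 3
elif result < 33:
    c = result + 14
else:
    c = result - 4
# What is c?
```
Trace:
  result=32
  result=32, c=46

Final answer: 46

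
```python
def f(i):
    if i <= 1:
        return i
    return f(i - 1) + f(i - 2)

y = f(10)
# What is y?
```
Call trace (a repeated sub-call is expanded the first time; later identical calls just restate its return value):
f(i=10)
  f(i=9)
    f(i=8)
      f(i=7)
        f(i=6)
          f(i=5)
            f(i=4)
              f(i=3)
                f(i=2)
                  f(i=1)
                  -> return 1
                  f(i=0)
                  -> return 0
                -> return 1
                f(i=1)
                -> return 1
              -> return 2
              f(i=2) -> return 1  (same call as traced above)
            -> return 3
            f(i=3) -> return 2  (same call as traced above)
          -> return 5
          f(i=4) -> return 3  (same call as traced above)
        -> return 8
        f(i=5) -> return 5  (same call as traced above)
      -> return 13
      f(i=6) -> return 8  (same call as traced above)
    -> return 21
    f(i=7) -> return 13  (same call as traced above)
  -> return 34
  f(i=8) -> return 21  (same call as traced above)
-> return 55

Final answer: 55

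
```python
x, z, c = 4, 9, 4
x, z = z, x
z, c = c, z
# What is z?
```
Trace:
  x=4, z=9, c=4
  x=9, z=4, c=4
  x=9, z=4, c=4

Final answer: 4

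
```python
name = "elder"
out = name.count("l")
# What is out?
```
Trace:
  name='elder'
  name='elder', out=1

Final answer: 1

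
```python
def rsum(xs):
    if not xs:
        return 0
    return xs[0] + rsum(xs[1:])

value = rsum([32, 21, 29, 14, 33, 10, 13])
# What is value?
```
Call trace:
rsum(xs=[32, 21, 29, 14, 33, 10, 13])
  rsum(xs=[21, 29, 14, 33, 10, 13])
    rsum(xs=[29, 14, 33, 10, 13])
      rsum(xs=[14, 33, 10, 13])
        rsum(xs=[33, 10, 13])
          rsum(xs=[10, 13])
            rsum(xs=[13])
              rsum(xs=[])
              -> return 0
            -> return 13
          -> return 23
        -> return 56
      -> return 70
    -> return 99
  -> return 120
-> return 152

Final answer: 152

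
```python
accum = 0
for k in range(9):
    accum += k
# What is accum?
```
Trace:
  accum=0
  accum=0, k=0
  accum=1, k=1
  accum=3, k=2
  accum=6, k=3
  accum=10, k=4
  accum=15, k=5
  accum=21, k=6
  accum=28, k=7
  accum=36, k=8

Final answer: 36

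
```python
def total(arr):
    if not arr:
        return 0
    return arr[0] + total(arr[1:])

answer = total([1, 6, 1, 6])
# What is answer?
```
Call trace:
total(arr=[1, 6, 1, 6])
  total(arr=[6, 1, 6])
    total(arr=[1, 6])
      total(arr=[6])
        total(arr=[])
        -> return 0
      -> return 6
    -> return 7
  -> return 13
-> return 14

Final answer: 14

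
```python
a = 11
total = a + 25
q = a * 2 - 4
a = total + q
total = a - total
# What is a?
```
Trace:
  a=11
  a=11, total=36
  a=11, total=36, q=18
  a=54, total=36, q=18
  a=54, total=18, q=18

Final answer: 54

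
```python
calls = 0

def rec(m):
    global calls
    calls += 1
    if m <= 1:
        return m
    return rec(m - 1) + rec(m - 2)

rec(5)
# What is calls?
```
Call trace (a repeated sub-call is expanded the first time; later identical calls just restate its return value):
rec(m=5)
  rec(m=4)
    rec(m=3)
      rec(m=2)
        rec(m=1)
        -> return 1
        rec(m=0)
        -> return 0
      -> return 1
      rec(m=1)
      -> return 1
    -> return 2
    rec(m=2) -> return 1  (same call as traced above)
  -> return 3
  rec(m=3) -> return 2  (same call as traced above)
-> return 5

calls is incremented once per call, so count the calls in each subtree. Let C(m) = number of calls made by rec(m).
C(0) = C(1) = 1 (base case, no recursion); C(m) = 1 + C(m - 1) + C(m - 2) otherwise.
C(2) = 1 + C(1) + C(0) = 1 + 1 + 1 = 3
C(3) = 1 + C(2) + C(1) = 1 + 3 + 1 = 5
C(4) = 1 + C(3) + C(2) = 1 + 5 + 3 = 9
C(5) = 1 + C(4) + C(3) = 1 + 9 + 5 = 15
calls = C(5) = 15

Final answer: 15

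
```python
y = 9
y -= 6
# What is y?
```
Trace:
  y=9
  y=3

Final answer: 3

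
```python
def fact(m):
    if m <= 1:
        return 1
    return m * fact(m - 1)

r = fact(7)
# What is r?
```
Call trace:
fact(m=7)
  fact(m=6)
    fact(m=5)
      fact(m=4)
        fact(m=3)
          fact(m=2)
            fact(m=1)
            -> return 1
          -> return 2
        -> return 6
      -> return 24
    -> return 120
  -> return 720
-> return 5040

Final answer: 5040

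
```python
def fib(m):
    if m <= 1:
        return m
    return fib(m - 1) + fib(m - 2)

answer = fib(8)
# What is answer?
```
Call trace (a repeated sub-call is expanded the first time; later identical calls just restate its return value):
fib(m=8)
  fib(m=7)
    fib(m=6)
      fib(m=5)
        fib(m=4)
          fib(m=3)
            fib(m=2)
              fib(m=1)
              -> return 1
              fib(m=0)
              -> return 0
            -> return 1
            fib(m=1)
            -> return 1
          -> return 2
          fib(m=2) -> return 1  (same call as traced above)
        -> return 3
        fib(m=3) -> return 2  (same call as traced above)
      -> return 5
      fib(m=4) -> return 3  (same call as traced above)
    -> return 8
    fib(m=5) -> return 5  (same call as traced above)
  -> return 13
  fib(m=6) -> return 8  (same call as traced above)
-> return 21

Final answer: 21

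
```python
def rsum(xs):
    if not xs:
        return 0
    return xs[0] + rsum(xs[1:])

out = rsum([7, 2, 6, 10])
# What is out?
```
Call trace:
rsum(xs=[7, 2, 6, 10])
  rsum(xs=[2, 6, 10])
    rsum(xs=[6, 10])
      rsum(xs=[10])
        rsum(xs=[])
        -> return 0
      -> return 10
    -> return 16
  -> return 18
-> return 25

Final answer: 25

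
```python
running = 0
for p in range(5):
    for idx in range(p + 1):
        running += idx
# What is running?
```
Trace:
  running=0
  running=0, p=0, idx=0
  running=0, p=1, idx=0
  running=1, p=1, idx=1
  running=1, p=2, idx=0
  running=2, p=2, idx=1
  running=4, p=2, idx=2
  running=4, p=3, idx=0
  running=5, p=3, idx=1
  running=7, p=3, idx=2
  running=10, p=3, idx=3
  running=10, p=4, idx=0
  running=11, p=4, idx=1
  running=13, p=4, idx=2
  running=16, p=4, idx=3
  running=20, p=4, idx=4

Final answer: 20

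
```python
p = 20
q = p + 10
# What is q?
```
Trace:
  p=20
  p=20, q=30

Final answer: 30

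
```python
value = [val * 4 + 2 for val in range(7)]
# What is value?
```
Trace:
  val=0
  val=1
  val=2
  val=3
  val=4
  val=5
  val=6
  value=[2, 6, 10, 14, 18, 22, 26]

Final answer: [2, 6, 10, 14, 18, 22, 26]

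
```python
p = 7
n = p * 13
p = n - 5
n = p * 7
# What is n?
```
Trace:
  p=7
  p=7, n=91
  p=86, n=91
  p=86, n=602

Final answer: 602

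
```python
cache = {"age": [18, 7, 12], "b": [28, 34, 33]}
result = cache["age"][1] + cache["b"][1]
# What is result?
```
Trace:
  cache={'age': [18, 7, 12], 'b': [28, 34, 33]}
  cache={'age': [18, 7, 12], 'b': [28, 34, 33]}, result=41

Final answer: 41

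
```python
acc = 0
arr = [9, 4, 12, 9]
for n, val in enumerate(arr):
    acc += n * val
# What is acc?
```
Trace:
  acc=0
  acc=0, n=0, val=9
  acc=4, n=1, val=4
  acc=28, n=2, val=12
  acc=55, n=3, val=9

Final answer: 55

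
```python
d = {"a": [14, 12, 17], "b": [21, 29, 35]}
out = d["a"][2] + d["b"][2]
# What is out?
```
Trace:
  d={'a': [14, 12, 17], 'b': [21, 29, 35]}
  d={'a': [14, 12, 17], 'b': [21, 29, 35]}, out=52

Final answer: 52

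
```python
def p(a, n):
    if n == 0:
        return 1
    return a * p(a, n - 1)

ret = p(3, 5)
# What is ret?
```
Call trace:
p(a=3, n=5)
  p(a=3, n=4)
    p(a=3, n=3)
      p(a=3, n=2)
        p(a=3, n=1)
          p(a=3, n=0)
          -> return 1
        -> return 3
      -> return 9
    -> return 27
  -> return 81
-> return 243

Final answer: 243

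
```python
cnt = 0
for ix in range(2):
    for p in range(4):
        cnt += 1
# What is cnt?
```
Trace:
  cnt=0
  cnt=1, ix=0, p=0
  cnt=2, ix=0, p=1
  cnt=3, ix=0, p=2
  cnt=4, ix=0, p=3
  cnt=5, ix=1, p=0
  cnt=6, ix=1, p=1
  cnt=7, ix=1, p=2
  cnt=8, ix=1, p=3

Final answer: 8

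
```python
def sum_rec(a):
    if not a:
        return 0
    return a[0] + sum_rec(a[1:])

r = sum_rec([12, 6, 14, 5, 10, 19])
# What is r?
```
Call trace:
sum_rec(a=[12, 6, 14, 5, 10, 19])
  sum_rec(a=[6, 14, 5, 10, 19])
    sum_rec(a=[14, 5, 10, 19])
      sum_rec(a=[5, 10, 19])
        sum_rec(a=[10, 19])
          sum_rec(a=[19])
            sum_rec(a=[])
            -> return 0
          -> return 19
        -> return 29
      -> return 34
    -> return 48
  -> return 54
-> return 66

Final answer: 66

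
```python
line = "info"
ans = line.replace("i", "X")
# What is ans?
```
Trace:
  line='info'
  line='info', ans='Xnfo'

Final answer: 'Xnfo'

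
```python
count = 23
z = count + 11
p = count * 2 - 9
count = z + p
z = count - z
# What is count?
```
Trace:
  count=23
  count=23, z=34
  count=23, z=34, p=37
  count=71, z=34, p=37
  count=71, z=37, p=37

Final answer: 71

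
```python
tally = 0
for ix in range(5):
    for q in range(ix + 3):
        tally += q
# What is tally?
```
Trace:
  tally=0
  tally=0, ix=0, q=0
  tally=1, ix=0, q=1
  tally=3, ix=0, q=2
  tally=3, ix=1, q=0
  tally=4, ix=1, q=1
  tally=6, ix=1, q=2
  tally=9, ix=1, q=3
  tally=9, ix=2, q=0
  tally=10, ix=2, q=1
  tally=12, ix=2, q=2
  tally=15, ix=2, q=3
  tally=19, ix=2, q=4
  tally=19, ix=3, q=0
  tally=20, ix=3, q=1
  tally=22, ix=3, q=2
  tally=25, ix=3, q=3
  tally=29, ix=3, q=4
  tally=34, ix=3, q=5
  tally=34, ix=4, q=0
  tally=35, ix=4, q=1
  tally=37, ix=4, q=2
  tally=40, ix=4, q=3
  tally=44, ix=4, q=4
  tally=49, ix=4, q=5
  tally=55, ix=4, q=6

Final answer: 55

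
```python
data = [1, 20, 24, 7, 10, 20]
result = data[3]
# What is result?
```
Trace:
  data=[1, 20, 24, 7, 10, 20]
  data=[1, 20, 24, 7, 10, 20], result=7

Final answer: 7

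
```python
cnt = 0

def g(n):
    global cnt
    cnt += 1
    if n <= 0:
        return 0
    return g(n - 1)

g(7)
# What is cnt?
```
Call trace:
g(n=7)
  g(n=6)
    g(n=5)
      g(n=4)
        g(n=3)
          g(n=2)
            g(n=1)
              g(n=0)
              -> return 0
            -> return 0
          -> return 0
        -> return 0
      -> return 0
    -> return 0
  -> return 0
-> return 0

cnt is incremented once per call. g is entered once for each n = 7, 6, 5, 4, 3, 2, 1, 0 (the n <= 0 call returns without recursing), i.e. 7 + 1 calls.
cnt = 8

Final answer: 8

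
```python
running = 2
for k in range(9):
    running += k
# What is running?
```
Trace:
  running=2
  running=2, k=0
  running=3, k=1
  running=5, k=2
  running=8, k=3
  running=12, k=4
  running=17, k=5
  running=23, k=6
  running=30, k=7
  running=38, k=8

Final answer: 38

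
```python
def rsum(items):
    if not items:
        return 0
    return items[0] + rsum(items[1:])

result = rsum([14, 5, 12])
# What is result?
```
Call trace:
rsum(items=[14, 5, 12])
  rsum(items=[5, 12])
    rsum(items=[12])
      rsum(items=[])
      -> return 0
    -> return 12
  -> return 17
-> return 31

Final answer: 31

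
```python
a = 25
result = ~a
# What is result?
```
Trace:
  a=25
  a=25, result=-26

Final answer: -26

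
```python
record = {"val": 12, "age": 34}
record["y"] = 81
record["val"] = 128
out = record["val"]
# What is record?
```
Trace:
  record={'val': 12, 'age': 34}
  record={'val': 12, 'age': 34, 'y': 81}
  record={'val': 128, 'age': 34, 'y': 81}
  record={'val': 128, 'age': 34, 'y': 81}, out=128

Final answer: {'val': 128, 'age': 34, 'y': 81}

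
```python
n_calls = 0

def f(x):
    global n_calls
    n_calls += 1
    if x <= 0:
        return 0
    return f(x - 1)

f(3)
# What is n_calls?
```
Call trace:
f(x=3)
  f(x=2)
    f(x=1)
      f(x=0)
      -> return 0
    -> return 0
  -> return 0
-> return 0

n_calls is incremented once per call. f is entered once for each x = 3, 2, 1, 0 (the x <= 0 call returns without recursing), i.e. 3 + 1 calls.
n_calls = 4

Final answer: 4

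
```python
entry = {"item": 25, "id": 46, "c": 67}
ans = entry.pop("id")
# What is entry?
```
Trace:
  entry={'item': 25, 'id': 46, 'c': 67}
  entry={'item': 25, 'c': 67}, ans=46

Final answer: {'item': 25, 'c': 67}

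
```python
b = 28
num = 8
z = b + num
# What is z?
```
Trace:
  b=28
  b=28, num=8
  b=28, num=8, z=36

Final answer: 36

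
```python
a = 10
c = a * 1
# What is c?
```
Trace:
  a=10
  a=10, c=10

Final answer: 10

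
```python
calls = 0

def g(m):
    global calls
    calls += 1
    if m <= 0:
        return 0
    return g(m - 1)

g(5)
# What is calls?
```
Call trace:
g(m=5)
  g(m=4)
    g(m=3)
      g(m=2)
        g(m=1)
          g(m=0)
          -> return 0
        -> return 0
      -> return 0
    -> return 0
  -> return 0
-> return 0

calls is incremented once per call. g is entered once for each m = 5, 4, 3, 2, 1, 0 (the m <= 0 call returns without recursing), i.e. 5 + 1 calls.
calls = 6

Final answer: 6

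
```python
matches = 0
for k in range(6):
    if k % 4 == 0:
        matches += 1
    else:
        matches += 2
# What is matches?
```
Trace:
  matches=0
  matches=1, k=0
  matches=3, k=1
  matches=5, k=2
  matches=7, k=3
  matches=8, k=4
  matches=10, k=5

Final answer: 10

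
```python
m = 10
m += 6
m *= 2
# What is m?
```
Trace:
  m=10
  m=16
  m=32

Final answer: 32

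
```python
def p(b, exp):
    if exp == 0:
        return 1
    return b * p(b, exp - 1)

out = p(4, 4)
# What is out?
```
Call trace:
p(b=4, exp=4)
  p(b=4, exp=3)
    p(b=4, exp=2)
      p(b=4, exp=1)
        p(b=4, exp=0)
        -> return 1
      -> return 4
    -> return 16
  -> return 64
-> return 256

Final answer: 256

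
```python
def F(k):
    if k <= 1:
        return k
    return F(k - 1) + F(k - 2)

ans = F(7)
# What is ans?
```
Call trace (a repeated sub-call is expanded the first time; later identical calls just restate its return value):
F(k=7)
  F(k=6)
    F(k=5)
      F(k=4)
        F(k=3)
          F(k=2)
            F(k=1)
            -> return 1
            F(k=0)
            -> return 0
          -> return 1
          F(k=1)
          -> return 1
        -> return 2
        F(k=2) -> return 1  (same call as traced above)
      -> return 3
      F(k=3) -> return 2  (same call as traced above)
    -> return 5
    F(k=4) -> return 3  (same call as traced above)
  -> return 8
  F(k=5) -> return 5  (same call as traced above)
-> return 13

Final answer: 13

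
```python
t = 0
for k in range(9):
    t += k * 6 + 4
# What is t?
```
Trace:
  t=0
  t=4, k=0
  t=14, k=1
  t=30, k=2
  t=52, k=3
  t=80, k=4
  t=114, k=5
  t=154, k=6
  t=200, k=7
  t=252, k=8

Final answer: 252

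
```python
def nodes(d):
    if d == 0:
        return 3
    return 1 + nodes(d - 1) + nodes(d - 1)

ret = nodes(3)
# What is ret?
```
Call trace (a repeated sub-call is expanded the first time; later identical calls just restate its return value):
nodes(d=3)
  nodes(d=2)
    nodes(d=1)
      nodes(d=0)
      -> return 3
      nodes(d=0)
      -> return 3
    -> return 7
    nodes(d=1) -> return 7  (same call as traced above)
  -> return 15
  nodes(d=2) -> return 15  (same call as traced above)
-> return 31

Final answer: 31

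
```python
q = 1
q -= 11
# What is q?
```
Trace:
  q=1
  q=-10

Final answer: -10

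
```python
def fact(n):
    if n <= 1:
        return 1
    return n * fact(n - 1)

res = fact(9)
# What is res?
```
Call trace:
fact(n=9)
  fact(n=8)
    fact(n=7)
      fact(n=6)
        fact(n=5)
          fact(n=4)
            fact(n=3)
              fact(n=2)
                fact(n=1)
                -> return 1
              -> return 2
            -> return 6
          -> return 24
        -> return 120
      -> return 720
    -> return 5040
  -> return 40320
-> return 362880

Final answer: 362880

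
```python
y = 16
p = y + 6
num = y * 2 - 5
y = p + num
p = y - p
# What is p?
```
Trace:
  y=16
  y=16, p=22
  y=16, p=22, num=27
  y=49, p=22, num=27
  y=49, p=27, num=27

Final answer: 27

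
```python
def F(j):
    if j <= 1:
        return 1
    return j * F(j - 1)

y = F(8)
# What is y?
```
Call trace:
F(j=8)
  F(j=7)
    F(j=6)
      F(j=5)
        F(j=4)
          F(j=3)
            F(j=2)
              F(j=1)
              -> return 1
            -> return 2
          -> return 6
        -> return 24
      -> return 120
    -> return 720
  -> return 5040
-> return 40320

Final answer: 40320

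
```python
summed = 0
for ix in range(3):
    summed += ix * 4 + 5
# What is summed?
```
Trace:
  summed=0
  summed=5, ix=0
  summed=14, ix=1
  summed=27, ix=2

Final answer: 27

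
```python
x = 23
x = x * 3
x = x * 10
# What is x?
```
Trace:
  x=23
  x=69
  x=690

Final answer: 690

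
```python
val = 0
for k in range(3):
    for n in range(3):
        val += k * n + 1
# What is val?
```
Trace:
  val=0
  val=1, k=0, n=0
  val=2, k=0, n=1
  val=3, k=0, n=2
  val=4, k=1, n=0
  val=6, k=1, n=1
  val=9, k=1, n=2
  val=10, k=2, n=0
  val=13, k=2, n=1
  val=18, k=2, n=2

Final answer: 18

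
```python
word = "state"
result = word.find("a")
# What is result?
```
Trace:
  word='state'
  word='state', result=2

Final answer: 2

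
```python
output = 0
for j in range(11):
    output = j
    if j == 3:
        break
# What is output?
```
Trace:
  output=0
  output=0, j=0
  output=1, j=1
  output=2, j=2
  output=3, j=3

Final answer: 3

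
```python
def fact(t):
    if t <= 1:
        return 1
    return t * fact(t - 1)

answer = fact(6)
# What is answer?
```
Call trace:
fact(t=6)
  fact(t=5)
    fact(t=4)
      fact(t=3)
        fact(t=2)
          fact(t=1)
          -> return 1
        -> return 2
      -> return 6
    -> return 24
  -> return 120
-> return 720

Final answer: 720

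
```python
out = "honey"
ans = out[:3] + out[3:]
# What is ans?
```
Trace:
  out='honey'
  out='honey', ans='honey'

Final answer: 'honey'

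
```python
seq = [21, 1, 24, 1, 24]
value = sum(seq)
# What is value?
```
Trace:
  seq=[21, 1, 24, 1, 24]
  seq=[21, 1, 24, 1, 24], value=71

Final answer: 71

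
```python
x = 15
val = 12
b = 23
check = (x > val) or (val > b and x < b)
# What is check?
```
Trace:
  x=15
  x=15, val=12
  x=15, val=12, b=23
  x=15, val=12, b=23, check=True

Final answer: True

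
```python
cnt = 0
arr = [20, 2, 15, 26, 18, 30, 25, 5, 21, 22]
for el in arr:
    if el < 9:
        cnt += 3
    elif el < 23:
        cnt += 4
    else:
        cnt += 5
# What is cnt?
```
Trace:
  cnt=0
  cnt=4, el=20
  cnt=7, el=2
  cnt=11, el=15
  cnt=16, el=26
  cnt=20, el=18
  cnt=25, el=30
  cnt=30, el=25
  cnt=33, el=5
  cnt=37, el=21
  cnt=41, el=22

Final answer: 41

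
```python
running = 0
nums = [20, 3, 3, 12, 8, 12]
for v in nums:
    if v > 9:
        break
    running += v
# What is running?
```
Trace:
  running=0
  running=0, v=20

Final answer: 0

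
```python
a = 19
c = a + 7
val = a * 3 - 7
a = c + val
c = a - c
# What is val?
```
Trace:
  a=19
  a=19, c=26
  a=19, c=26, val=50
  a=76, c=26, val=50
  a=76, c=50, val=50

Final answer: 50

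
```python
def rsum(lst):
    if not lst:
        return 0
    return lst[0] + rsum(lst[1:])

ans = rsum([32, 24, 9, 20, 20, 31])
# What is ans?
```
Call trace:
rsum(lst=[32, 24, 9, 20, 20, 31])
  rsum(lst=[24, 9, 20, 20, 31])
    rsum(lst=[9, 20, 20, 31])
      rsum(lst=[20, 20, 31])
        rsum(lst=[20, 31])
          rsum(lst=[31])
            rsum(lst=[])
            -> return 0
          -> return 31
        -> return 51
      -> return 71
    -> return 80
  -> return 104
-> return 136

Final answer: 136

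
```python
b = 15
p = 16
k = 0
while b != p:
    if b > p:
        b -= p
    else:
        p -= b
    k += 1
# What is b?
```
Trace:
  b=15
  b=15, p=16
  b=15, p=16, k=0
  b=15, p=1, k=1
  b=14, p=1, k=2
  b=13, p=1, k=3
  b=12, p=1, k=4
  b=11, p=1, k=5
  b=10, p=1, k=6
  b=9, p=1, k=7
  b=8, p=1, k=8
  b=7, p=1, k=9
  b=6, p=1, k=10
  b=5, p=1, k=11
  b=4, p=1, k=12
  b=3, p=1, k=13
  b=2, p=1, k=14
  b=1, p=1, k=15

Final answer: 1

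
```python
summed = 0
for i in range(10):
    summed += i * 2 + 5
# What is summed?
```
Trace:
  summed=0
  summed=5, i=0
  summed=12, i=1
  summed=21, i=2
  summed=32, i=3
  summed=45, i=4
  summed=60, i=5
  summed=77, i=6
  summed=96, i=7
  summed=117, i=8
  summed=140, i=9

Final answer: 140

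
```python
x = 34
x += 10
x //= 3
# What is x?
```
Trace:
  x=34
  x=44
  x=14

Final answer: 14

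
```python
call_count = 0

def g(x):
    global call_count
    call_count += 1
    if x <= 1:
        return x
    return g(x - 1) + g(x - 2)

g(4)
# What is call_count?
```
Call trace (a repeated sub-call is expanded the first time; later identical calls just restate its return value):
g(x=4)
  g(x=3)
    g(x=2)
      g(x=1)
      -> return 1
      g(x=0)
      -> return 0
    -> return 1
    g(x=1)
    -> return 1
  -> return 2
  g(x=2) -> return 1  (same call as traced above)
-> return 3

call_count is incremented once per call, so count the calls in each subtree. Let C(x) = number of calls made by g(x).
C(0) = C(1) = 1 (base case, no recursion); C(x) = 1 + C(x - 1) + C(x - 2) otherwise.
C(2) = 1 + C(1) + C(0) = 1 + 1 + 1 = 3
C(3) = 1 + C(2) + C(1) = 1 + 3 + 1 = 5
C(4) = 1 + C(3) + C(2) = 1 + 5 + 3 = 9
call_count = C(4) = 9

Final answer: 9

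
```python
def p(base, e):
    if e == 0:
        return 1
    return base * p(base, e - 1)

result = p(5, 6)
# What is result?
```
Call trace:
p(base=5, e=6)
  p(base=5, e=5)
    p(base=5, e=4)
      p(base=5, e=3)
        p(base=5, e=2)
          p(base=5, e=1)
            p(base=5, e=0)
            -> return 1
          -> return 5
        -> return 25
      -> return 125
    -> return 625
  -> return 3125
-> return 15625

Final answer: 15625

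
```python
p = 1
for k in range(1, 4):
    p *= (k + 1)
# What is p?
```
Trace:
  p=1
  p=2, k=1
  p=6, k=2
  p=24, k=3

Final answer: 24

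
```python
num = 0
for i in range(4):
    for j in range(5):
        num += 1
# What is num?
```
Trace:
  num=0
  num=1, i=0, j=0
  num=2, i=0, j=1
  num=3, i=0, j=2
  num=4, i=0, j=3
  num=5, i=0, j=4
  num=6, i=1, j=0
  num=7, i=1, j=1
  num=8, i=1, j=2
  num=9, i=1, j=3
  num=10, i=1, j=4
  num=11, i=2, j=0
  num=12, i=2, j=1
  num=13, i=2, j=2
  num=14, i=2, j=3
  num=15, i=2, j=4
  num=16, i=3, j=0
  num=17, i=3, j=1
  num=18, i=3, j=2
  num=19, i=3, j=3
  num=20, i=3, j=4

Final answer: 20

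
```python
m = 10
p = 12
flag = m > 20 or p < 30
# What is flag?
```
Trace:
  m=10
  m=10, p=12
  m=10, p=12, flag=True

Final answer: True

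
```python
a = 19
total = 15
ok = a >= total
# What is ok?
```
Trace:
  a=19
  a=19, total=15
  a=19, total=15, ok=True

Final answer: True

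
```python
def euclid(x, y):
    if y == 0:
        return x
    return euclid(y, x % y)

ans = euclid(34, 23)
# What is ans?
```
Call trace:
euclid(x=34, y=23)
  euclid(x=23, y=11)
    euclid(x=11, y=1)
      euclid(x=1, y=0)
      -> return 1
    -> return 1
  -> return 1
-> return 1

Final answer: 1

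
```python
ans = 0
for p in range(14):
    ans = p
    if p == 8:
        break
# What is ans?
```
Trace:
  ans=0
  ans=0, p=0
  ans=1, p=1
  ans=2, p=2
  ans=3, p=3
  ans=4, p=4
  ans=5, p=5
  ans=6, p=6
  ans=7, p=7
  ans=8, p=8

Final answer: 8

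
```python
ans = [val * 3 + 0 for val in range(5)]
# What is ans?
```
Trace:
  val=0
  val=1
  val=2
  val=3
  val=4
  ans=[0, 3, 6, 9, 12]

Final answer: [0, 3, 6, 9, 12]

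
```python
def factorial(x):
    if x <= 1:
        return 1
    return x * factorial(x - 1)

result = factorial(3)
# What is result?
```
Call trace:
factorial(x=3)
  factorial(x=2)
    factorial(x=1)
    -> return 1
  -> return 2
-> return 6

Final answer: 6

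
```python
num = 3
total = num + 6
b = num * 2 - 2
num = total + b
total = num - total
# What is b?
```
Trace:
  num=3
  num=3, total=9
  num=3, total=9, b=4
  num=13, total=9, b=4
  num=13, total=4, b=4

Final answer: 4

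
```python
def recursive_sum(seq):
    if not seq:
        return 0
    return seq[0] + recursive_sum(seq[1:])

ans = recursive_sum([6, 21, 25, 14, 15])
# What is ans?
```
Call trace:
recursive_sum(seq=[6, 21, 25, 14, 15])
  recursive_sum(seq=[21, 25, 14, 15])
    recursive_sum(seq=[25, 14, 15])
      recursive_sum(seq=[14, 15])
        recursive_sum(seq=[15])
          recursive_sum(seq=[])
          -> return 0
        -> return 15
      -> return 29
    -> return 54
  -> return 75
-> return 81

Final answer: 81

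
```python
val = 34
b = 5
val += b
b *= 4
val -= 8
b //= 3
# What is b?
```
Trace:
  val=34
  val=34, b=5
  val=39, b=5
  val=39, b=20
  val=31, b=20
  val=31, b=6

Final answer: 6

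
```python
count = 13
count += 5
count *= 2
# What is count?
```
Trace:
  count=13
  count=18
  count=36

Final answer: 36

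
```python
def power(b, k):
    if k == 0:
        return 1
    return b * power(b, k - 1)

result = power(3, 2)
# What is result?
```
Call trace:
power(b=3, k=2)
  power(b=3, k=1)
    power(b=3, k=0)
    -> return 1
  -> return 3
-> return 9

Final answer: 9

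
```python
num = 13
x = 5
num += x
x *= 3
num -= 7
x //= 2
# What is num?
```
Trace:
  num=13
  num=13, x=5
  num=18, x=5
  num=18, x=15
  num=11, x=15
  num=11, x=7

Final answer: 11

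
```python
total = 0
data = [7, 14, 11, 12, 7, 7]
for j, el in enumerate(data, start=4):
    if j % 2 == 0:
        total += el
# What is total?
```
Trace:
  total=0
  total=7, j=4, el=7
  total=7, j=5, el=14
  total=18, j=6, el=11
  total=18, j=7, el=12
  total=25, j=8, el=7
  total=25, j=9, el=7

Final answer: 25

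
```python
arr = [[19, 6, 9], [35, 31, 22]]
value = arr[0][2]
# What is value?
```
Trace:
  arr=[[19, 6, 9], [35, 31, 22]]
  arr=[[19, 6, 9], [35, 31, 22]], value=9

Final answer: 9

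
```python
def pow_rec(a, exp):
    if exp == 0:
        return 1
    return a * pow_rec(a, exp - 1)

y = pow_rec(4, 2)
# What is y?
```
Call trace:
pow_rec(a=4, exp=2)
  pow_rec(a=4, exp=1)
    pow_rec(a=4, exp=0)
    -> return 1
  -> return 4
-> return 16

Final answer: 16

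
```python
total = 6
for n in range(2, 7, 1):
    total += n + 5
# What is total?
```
Trace:
  total=6
  total=13, n=2
  total=21, n=3
  total=30, n=4
  total=40, n=5
  total=51, n=6

Final answer: 51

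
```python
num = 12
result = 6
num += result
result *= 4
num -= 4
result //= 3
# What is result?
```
Trace:
  num=12
  num=12, result=6
  num=18, result=6
  num=18, result=24
  num=14, result=24
  num=14, result=8

Final answer: 8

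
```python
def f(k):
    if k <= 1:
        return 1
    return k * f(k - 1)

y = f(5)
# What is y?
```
Call trace:
f(k=5)
  f(k=4)
    f(k=3)
      f(k=2)
        f(k=1)
        -> return 1
      -> return 2
    -> return 6
  -> return 24
-> return 120

Final answer: 120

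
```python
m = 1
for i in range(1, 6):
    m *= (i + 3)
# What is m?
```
Trace:
  m=1
  m=4, i=1
  m=20, i=2
  m=120, i=3
  m=840, i=4
  m=6720, i=5

Final answer: 6720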